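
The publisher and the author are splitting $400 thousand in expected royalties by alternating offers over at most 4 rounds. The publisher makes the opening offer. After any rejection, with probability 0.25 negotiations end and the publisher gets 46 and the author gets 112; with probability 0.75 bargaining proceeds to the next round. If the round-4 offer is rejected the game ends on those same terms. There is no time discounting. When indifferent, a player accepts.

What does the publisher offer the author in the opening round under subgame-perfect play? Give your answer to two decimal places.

Round 4 (the author proposes): the publisher gets 46 if talks fail, so the author offers 46 and keeps 354.
Round 3 (the publisher proposes): rejecting gives the author an expected 0.75 × 354 + 0.25 × 112 = 293.5. The publisher offers 293.5 and keeps 400 − 293.5 = 106.5.
Round 2 (the author proposes): rejecting gives the publisher an expected 0.75 × 106.5 + 0.25 × 46 = 91.375; the author offers that and keeps 308.625.
Round 1 (the publisher proposes): rejecting gives the author an expected 0.75 × 308.625 + 0.25 × 112 = 259.46875; the publisher offers that and keeps 140.53125.

259.47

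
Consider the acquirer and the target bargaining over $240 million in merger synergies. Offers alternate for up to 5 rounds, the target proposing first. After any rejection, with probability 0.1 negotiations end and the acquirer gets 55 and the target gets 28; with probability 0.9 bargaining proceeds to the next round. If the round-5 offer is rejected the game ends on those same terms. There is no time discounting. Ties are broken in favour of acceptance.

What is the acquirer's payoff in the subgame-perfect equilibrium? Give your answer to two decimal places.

Round 5 (the target proposes): the acquirer gets 55 if talks fail, so the target offers 55 and keeps 185.
Round 4 (the acquirer proposes): rejecting gives the target an expected 0.9 × 185 + 0.1 × 28 = 169.3. The acquirer offers 169.3 and keeps 240 − 169.3 = 70.7.
Round 3 (the target proposes): rejecting gives the acquirer an expected 0.9 × 70.7 + 0.1 × 55 = 69.13. The target offers 69.13 and keeps 240 − 69.13 = 170.87.
Round 2 (the acquirer proposes): rejecting gives the target an expected 0.9 × 170.87 + 0.1 × 28 = 156.583; the acquirer offers that and keeps 83.417.
Round 1 (the target proposes): rejecting gives the acquirer an expected 0.9 × 83.417 + 0.1 × 55 = 80.5753. The target offers 80.5753 and keeps 240 − 80.5753 = 159.4247.

80.58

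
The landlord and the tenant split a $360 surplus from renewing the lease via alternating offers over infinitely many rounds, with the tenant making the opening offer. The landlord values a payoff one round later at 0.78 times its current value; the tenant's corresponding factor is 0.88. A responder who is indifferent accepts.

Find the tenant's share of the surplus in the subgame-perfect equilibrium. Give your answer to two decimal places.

252.55

Let x be the tenant's share when the tenant proposes and y be the landlord's share when the landlord proposes.
The landlord accepts iff offered ≥ 0.78·y, so x = 360 − 0.78y. Symmetrically y = 360 − 0.88x.
Substituting: x = 360 − 0.78(360 − 0.88x), giving x(1 − 0.88·0.78) = 360(1 − 0.78).
So x = 360 × 0.22 / 0.3136 ≈ 252.5510, and the landlord receives 360 − x ≈ 107.4490.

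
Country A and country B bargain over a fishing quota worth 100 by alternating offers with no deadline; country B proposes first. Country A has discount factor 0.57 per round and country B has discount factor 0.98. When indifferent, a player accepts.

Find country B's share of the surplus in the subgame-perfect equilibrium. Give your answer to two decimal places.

97.42

Let x be country B's share when country B proposes and y be country A's share when country A proposes.
Country A accepts iff offered ≥ 0.57·y, so x = 100 − 0.57y. Symmetrically y = 100 − 0.98x.
Substituting: x = 100 − 0.57(100 − 0.98x), giving x(1 − 0.98·0.57) = 100(1 − 0.57).
So x = 100 × 0.43 / 0.4414 ≈ 97.4173, and country A receives 100 − x ≈ 2.5827.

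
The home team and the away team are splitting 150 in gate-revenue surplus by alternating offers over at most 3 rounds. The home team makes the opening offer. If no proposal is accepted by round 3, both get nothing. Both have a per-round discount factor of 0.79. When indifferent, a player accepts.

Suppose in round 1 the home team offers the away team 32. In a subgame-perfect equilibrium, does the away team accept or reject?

Round 3 (the home team proposes): the away team will accept anything ≥ 0, so the home team offers 0 and keeps 150.
Round 2 (the away team proposes): the home team can get 150 next round, worth 0.79 × 150 = 118.5 now, so the away team offers 118.5, keeping 31.5.
So by rejecting in round 1, the away team gets 31.5 next round, worth 0.79 × 31.5 = 24.885 now.
Offer 32 ≥ 24.885, so the away team accepts.

Accept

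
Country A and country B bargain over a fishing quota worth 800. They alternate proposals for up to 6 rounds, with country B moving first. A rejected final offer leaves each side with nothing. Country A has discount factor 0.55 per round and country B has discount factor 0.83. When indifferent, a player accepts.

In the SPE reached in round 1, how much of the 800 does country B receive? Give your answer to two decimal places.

Round 6 (country A proposes): country B will accept anything ≥ 0, so country A offers 0 and keeps 800.
Round 5 (country B proposes): country A can get 800 next round, worth 0.55 × 800 = 440 now, so country B offers 440, keeping 360.
Round 4 (country A proposes): country B can get 360 next round, worth 0.83 × 360 = 298.8 now, so country A offers 298.8, keeping 501.2.
Round 3 (country B proposes): country A can get 501.2 next round, worth 0.55 × 501.2 = 275.66 now; country B offers that and keeps 524.34.
Round 2 (country A proposes): country B can get 524.34 next round, worth 0.83 × 524.34 = 435.2022 now. Country A offers 435.2022 and keeps 800 − 435.2022 = 364.7978.
Round 1 (country B proposes): country A can get 364.7978 next round, worth 0.55 × 364.7978 = 200.63879 now, so country B offers 200.63879, keeping 599.36121.

599.36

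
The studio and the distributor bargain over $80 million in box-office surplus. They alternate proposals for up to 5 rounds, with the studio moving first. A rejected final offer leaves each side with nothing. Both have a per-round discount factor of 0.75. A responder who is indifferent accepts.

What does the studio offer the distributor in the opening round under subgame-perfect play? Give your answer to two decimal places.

23.44

Round 5 (the studio proposes): rejection yields 0 for the distributor; the studio offers 0 and keeps 80.
Round 4 (the distributor proposes): the studio can get 80 next round, worth 0.75 × 80 = 60 now, so the distributor offers 60, keeping 20.
Round 3 (the studio proposes): the distributor can get 20 next round, worth 0.75 × 20 = 15 now; the studio offers that and keeps 65.
Round 2 (the distributor proposes): the studio can get 65 next round, worth 0.75 × 65 = 48.75 now. The distributor offers 48.75 and keeps 80 − 48.75 = 31.25.
Round 1 (the studio proposes): the distributor can get 31.25 next round, worth 0.75 × 31.25 = 23.4375 now, so the studio offers 23.4375, keeping 56.5625.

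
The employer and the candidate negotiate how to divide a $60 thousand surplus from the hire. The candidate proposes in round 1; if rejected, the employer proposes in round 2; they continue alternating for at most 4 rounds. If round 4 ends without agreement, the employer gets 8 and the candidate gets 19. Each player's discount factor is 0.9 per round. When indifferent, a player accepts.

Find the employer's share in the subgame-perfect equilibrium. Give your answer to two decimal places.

By backward induction:
Round 4 (the employer proposes): the candidate gets 19 if talks fail, so the employer offers 19 and keeps 41.
Round 3 (the candidate proposes): the employer can get 41 next round, worth 0.9 × 41 = 36.9 now. The candidate offers 36.9 and keeps 60 − 36.9 = 23.1.
Round 2 (the employer proposes): the candidate can get 23.1 next round, worth 0.9 × 23.1 = 20.79 now. The employer offers 20.79 and keeps 60 − 20.79 = 39.21.
Round 1 (the candidate proposes): the employer can get 39.21 next round, worth 0.9 × 39.21 = 35.289 now, so the candidate offers 35.289, keeping 24.711.

35.29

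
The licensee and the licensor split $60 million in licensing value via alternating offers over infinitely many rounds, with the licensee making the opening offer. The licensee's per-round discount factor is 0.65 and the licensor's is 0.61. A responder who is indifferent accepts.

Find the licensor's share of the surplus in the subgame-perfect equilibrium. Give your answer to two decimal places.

In a stationary SPE each proposer offers the other exactly their discounted continuation value.
If the licensee keeps x when proposing and the licensor keeps y when proposing, then x = 60 − 0.61y and y = 60 − 0.65x.
Solving: x = 60(1 − 0.61) / (1 − 0.65·0.61) = 23.4 / 0.6035 ≈ 38.7738.
The licensor gets 60 − 38.7738 ≈ 21.2262.

21.23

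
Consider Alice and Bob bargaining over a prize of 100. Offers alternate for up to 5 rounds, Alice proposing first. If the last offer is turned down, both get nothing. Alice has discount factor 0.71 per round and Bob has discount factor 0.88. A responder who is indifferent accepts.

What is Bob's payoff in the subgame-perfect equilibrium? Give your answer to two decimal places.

Round 5 (Alice proposes): rejection yields 0 for Bob; Alice offers 0 and keeps 100.
Round 4 (Bob proposes): Alice can get 100 next round, worth 0.71 × 100 = 71 now; Bob offers that and keeps 29.
Round 3 (Alice proposes): Bob can get 29 next round, worth 0.88 × 29 = 25.52 now. Alice offers 25.52 and keeps 100 − 25.52 = 74.48.
Round 2 (Bob proposes): Alice can get 74.48 next round, worth 0.71 × 74.48 = 52.8808 now. Bob offers 52.8808 and keeps 100 − 52.8808 = 47.1192.
Round 1 (Alice proposes): Bob can get 47.1192 next round, worth 0.88 × 47.1192 = 41.464896 now, so Alice offers 41.464896, keeping 58.535104.

41.46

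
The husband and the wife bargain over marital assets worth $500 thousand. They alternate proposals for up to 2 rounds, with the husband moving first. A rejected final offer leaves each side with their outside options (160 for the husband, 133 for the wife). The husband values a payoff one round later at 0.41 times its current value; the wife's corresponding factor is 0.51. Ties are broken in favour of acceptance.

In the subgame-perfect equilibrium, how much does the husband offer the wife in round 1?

173.4

Round 2 (the wife proposes): the husband gets 160 if talks fail, so the wife offers 160 and keeps 340.
Round 1 (the husband proposes): the wife can get 340 next round, worth 0.51 × 340 = 173.4 now; the husband offers that and keeps 326.6.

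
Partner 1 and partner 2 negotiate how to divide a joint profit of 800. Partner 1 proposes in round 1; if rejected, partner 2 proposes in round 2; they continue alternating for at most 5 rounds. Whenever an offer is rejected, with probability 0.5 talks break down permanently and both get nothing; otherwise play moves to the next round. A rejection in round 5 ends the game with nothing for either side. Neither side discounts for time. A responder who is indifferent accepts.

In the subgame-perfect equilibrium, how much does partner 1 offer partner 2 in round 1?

250

By backward induction:
Round 5 (partner 1 proposes): rejection yields 0 for partner 2; partner 1 offers 0 and keeps 800.
Round 4 (partner 2 proposes): rejecting gives partner 1 an expected 0.5 × 800 = 400; partner 2 offers that and keeps 400.
Round 3 (partner 1 proposes): rejecting gives partner 2 an expected 0.5 × 400 = 200, so partner 1 offers 200, keeping 600.
Round 2 (partner 2 proposes): rejecting gives partner 1 an expected 0.5 × 600 = 300; partner 2 offers that and keeps 500.
Round 1 (partner 1 proposes): rejecting gives partner 2 an expected 0.5 × 500 = 250; partner 1 offers that and keeps 550.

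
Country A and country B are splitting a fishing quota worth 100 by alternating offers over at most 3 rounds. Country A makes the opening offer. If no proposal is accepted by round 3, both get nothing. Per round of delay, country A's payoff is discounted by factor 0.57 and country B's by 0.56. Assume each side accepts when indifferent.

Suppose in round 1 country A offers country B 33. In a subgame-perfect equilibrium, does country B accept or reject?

Accept

Work out country B's continuation value if the offer is rejected.
Round 3 (country A proposes): country B will accept anything ≥ 0, so country A offers 0 and keeps 100.
Round 2 (country B proposes): country A can get 100 next round, worth 0.57 × 100 = 57 now. Country B offers 57 and keeps 100 − 57 = 43.
So by rejecting in round 1, country B gets 43 next round, worth 0.56 × 43 = 24.08 now.
Offer 33 ≥ 24.08, so country B accepts.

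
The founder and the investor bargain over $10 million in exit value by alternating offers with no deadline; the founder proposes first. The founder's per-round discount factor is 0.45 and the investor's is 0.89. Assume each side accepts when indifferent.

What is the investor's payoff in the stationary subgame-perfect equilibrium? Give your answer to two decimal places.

When the founder proposes, the investor accepts any offer worth at least 0.89 times what the investor would get by proposing next round; and vice versa.
This gives x = 10 − 0.89y and y = 10 − 0.45x, where x and y are each side's share when it proposes.
Hence (1 − 0.89·0.45)x = 10(1 − 0.89), i.e. 0.5995·x = 1.1.
x ≈ 1.8349; the investor's share is 10 − x ≈ 8.1651.

8.17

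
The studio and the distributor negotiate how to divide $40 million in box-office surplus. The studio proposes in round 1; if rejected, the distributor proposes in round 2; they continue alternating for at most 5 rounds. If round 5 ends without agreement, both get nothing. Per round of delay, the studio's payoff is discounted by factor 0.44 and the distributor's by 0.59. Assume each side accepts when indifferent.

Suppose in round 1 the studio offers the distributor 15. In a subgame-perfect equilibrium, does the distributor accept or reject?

Work out the distributor's continuation value if the offer is rejected.
Round 5 (the studio proposes): the distributor will accept anything ≥ 0, so the studio offers 0 and keeps 40.
Round 4 (the distributor proposes): the studio can get 40 next round, worth 0.44 × 40 = 17.6 now; the distributor offers that and keeps 22.4.
Round 3 (the studio proposes): the distributor can get 22.4 next round, worth 0.59 × 22.4 = 13.216 now. The studio offers 13.216 and keeps 40 − 13.216 = 26.784.
Round 2 (the distributor proposes): the studio can get 26.784 next round, worth 0.44 × 26.784 = 11.78496 now; the distributor offers that and keeps 28.21504.
So by rejecting in round 1, the distributor gets 28.21504 next round, worth 0.59 × 28.21504 = 16.6468736 now.
Offer 15 < 16.6468736, so the distributor rejects.

Reject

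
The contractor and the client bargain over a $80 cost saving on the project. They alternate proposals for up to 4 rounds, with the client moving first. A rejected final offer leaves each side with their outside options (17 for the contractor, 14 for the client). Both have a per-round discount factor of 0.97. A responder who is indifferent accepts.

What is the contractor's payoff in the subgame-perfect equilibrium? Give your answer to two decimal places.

62.56

Round 4 (the contractor proposes): the client gets 14 if talks fail, so the contractor offers 14 and keeps 66.
Round 3 (the client proposes): the contractor can get 66 next round, worth 0.97 × 66 = 64.02 now; the client offers that and keeps 15.98.
Round 2 (the contractor proposes): the client can get 15.98 next round, worth 0.97 × 15.98 = 15.5006 now, so the contractor offers 15.5006, keeping 64.4994.
Round 1 (the client proposes): the contractor can get 64.4994 next round, worth 0.97 × 64.4994 = 62.564418 now, so the client offers 62.564418, keeping 17.435582.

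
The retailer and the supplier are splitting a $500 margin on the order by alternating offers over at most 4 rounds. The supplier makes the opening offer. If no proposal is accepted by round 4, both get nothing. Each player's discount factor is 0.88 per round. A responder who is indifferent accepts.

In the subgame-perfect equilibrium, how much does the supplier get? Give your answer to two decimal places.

Round 4 (the retailer proposes): rejection yields 0 for the supplier; the retailer offers 0 and keeps 500.
Round 3 (the supplier proposes): the retailer can get 500 next round, worth 0.88 × 500 = 440 now. The supplier offers 440 and keeps 500 − 440 = 60.
Round 2 (the retailer proposes): the supplier can get 60 next round, worth 0.88 × 60 = 52.8 now; the retailer offers that and keeps 447.2.
Round 1 (the supplier proposes): the retailer can get 447.2 next round, worth 0.88 × 447.2 = 393.536 now; the supplier offers that and keeps 106.464.

106.46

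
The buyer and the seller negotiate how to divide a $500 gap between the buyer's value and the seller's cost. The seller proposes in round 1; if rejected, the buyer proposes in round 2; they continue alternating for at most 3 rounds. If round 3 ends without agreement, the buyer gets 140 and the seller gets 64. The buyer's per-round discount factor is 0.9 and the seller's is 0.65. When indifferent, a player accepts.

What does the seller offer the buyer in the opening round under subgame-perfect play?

239.4

Round 3 (the seller proposes): the buyer gets 140 if talks fail, so the seller offers 140 and keeps 360.
Round 2 (the buyer proposes): the seller can get 360 next round, worth 0.65 × 360 = 234 now. The buyer offers 234 and keeps 500 − 234 = 266.
Round 1 (the seller proposes): the buyer can get 266 next round, worth 0.9 × 266 = 239.4 now. The seller offers 239.4 and keeps 500 − 239.4 = 260.6.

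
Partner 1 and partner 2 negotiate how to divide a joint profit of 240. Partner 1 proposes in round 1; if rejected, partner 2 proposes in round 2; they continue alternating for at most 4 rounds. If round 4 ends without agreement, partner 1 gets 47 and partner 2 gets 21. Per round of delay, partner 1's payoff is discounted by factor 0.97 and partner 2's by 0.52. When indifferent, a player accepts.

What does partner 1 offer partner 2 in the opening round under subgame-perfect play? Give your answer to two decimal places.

54.37

Round 4 (partner 2 proposes): partner 1 gets 47 if talks fail, so partner 2 offers 47 and keeps 193.
Round 3 (partner 1 proposes): partner 2 can get 193 next round, worth 0.52 × 193 = 100.36 now; partner 1 offers that and keeps 139.64.
Round 2 (partner 2 proposes): partner 1 can get 139.64 next round, worth 0.97 × 139.64 = 135.4508 now. Partner 2 offers 135.4508 and keeps 240 − 135.4508 = 104.5492.
Round 1 (partner 1 proposes): partner 2 can get 104.5492 next round, worth 0.52 × 104.5492 = 54.365584 now. Partner 1 offers 54.365584 and keeps 240 − 54.365584 = 185.634416.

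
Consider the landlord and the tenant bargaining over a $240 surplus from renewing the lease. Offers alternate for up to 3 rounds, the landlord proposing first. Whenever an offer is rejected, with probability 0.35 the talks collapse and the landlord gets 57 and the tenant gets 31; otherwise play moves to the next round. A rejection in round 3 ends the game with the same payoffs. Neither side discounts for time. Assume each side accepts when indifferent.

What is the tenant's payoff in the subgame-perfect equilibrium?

65.58

Round 3 (the landlord proposes): the tenant gets 31 if talks fail, so the landlord offers 31 and keeps 209.
Round 2 (the tenant proposes): rejecting gives the landlord an expected 0.65 × 209 + 0.35 × 57 = 155.8; the tenant offers that and keeps 84.2.
Round 1 (the landlord proposes): rejecting gives the tenant an expected 0.65 × 84.2 + 0.35 × 31 = 65.58. The landlord offers 65.58 and keeps 240 − 65.58 = 174.42.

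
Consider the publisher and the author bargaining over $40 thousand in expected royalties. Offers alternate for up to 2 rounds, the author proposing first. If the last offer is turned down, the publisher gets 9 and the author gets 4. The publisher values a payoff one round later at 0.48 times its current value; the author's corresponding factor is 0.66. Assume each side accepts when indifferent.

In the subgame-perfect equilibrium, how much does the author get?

Work backward from the last round.
Round 2 (the publisher proposes): the author gets 4 if talks fail, so the publisher offers 4 and keeps 36.
Round 1 (the author proposes): the publisher can get 36 next round, worth 0.48 × 36 = 17.28 now. The author offers 17.28 and keeps 40 − 17.28 = 22.72.

22.72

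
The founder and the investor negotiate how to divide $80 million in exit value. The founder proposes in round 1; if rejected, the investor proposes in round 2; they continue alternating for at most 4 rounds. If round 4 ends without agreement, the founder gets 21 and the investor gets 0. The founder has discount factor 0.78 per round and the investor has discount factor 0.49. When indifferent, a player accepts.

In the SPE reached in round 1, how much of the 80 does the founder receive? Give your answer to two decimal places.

Work backward from the last round.
Round 4 (the investor proposes): the founder gets 21 if talks fail, so the investor offers 21 and keeps 59.
Round 3 (the founder proposes): the investor can get 59 next round, worth 0.49 × 59 = 28.91 now; the founder offers that and keeps 51.09.
Round 2 (the investor proposes): the founder can get 51.09 next round, worth 0.78 × 51.09 = 39.8502 now, so the investor offers 39.8502, keeping 40.1498.
Round 1 (the founder proposes): the investor can get 40.1498 next round, worth 0.49 × 40.1498 = 19.673402 now. The founder offers 19.673402 and keeps 80 − 19.673402 = 60.326598.

60.33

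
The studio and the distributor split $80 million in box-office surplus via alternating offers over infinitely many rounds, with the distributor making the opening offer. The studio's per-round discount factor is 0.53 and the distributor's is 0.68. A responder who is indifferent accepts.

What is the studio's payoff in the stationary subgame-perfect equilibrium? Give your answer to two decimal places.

In a stationary SPE each proposer offers the other exactly their discounted continuation value.
If the distributor keeps x when proposing and the studio keeps y when proposing, then x = 80 − 0.53y and y = 80 − 0.68x.
Solving: x = 80(1 − 0.53) / (1 − 0.68·0.53) = 37.6 / 0.6396 ≈ 58.7867.
The studio gets 80 − 58.7867 ≈ 21.2133.

21.21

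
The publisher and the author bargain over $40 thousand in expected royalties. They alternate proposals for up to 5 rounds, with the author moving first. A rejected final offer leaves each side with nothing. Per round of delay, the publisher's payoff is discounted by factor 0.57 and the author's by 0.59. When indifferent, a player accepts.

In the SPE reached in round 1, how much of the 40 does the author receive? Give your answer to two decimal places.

Round 5 (the author proposes): rejection yields 0 for the publisher; the author offers 0 and keeps 40.
Round 4 (the publisher proposes): the author can get 40 next round, worth 0.59 × 40 = 23.6 now. The publisher offers 23.6 and keeps 40 − 23.6 = 16.4.
Round 3 (the author proposes): the publisher can get 16.4 next round, worth 0.57 × 16.4 = 9.348 now, so the author offers 9.348, keeping 30.652.
Round 2 (the publisher proposes): the author can get 30.652 next round, worth 0.59 × 30.652 = 18.08468 now. The publisher offers 18.08468 and keeps 40 − 18.08468 = 21.91532.
Round 1 (the author proposes): the publisher can get 21.91532 next round, worth 0.57 × 21.91532 = 12.4917324 now, so the author offers 12.4917324, keeping 27.5082676.

27.51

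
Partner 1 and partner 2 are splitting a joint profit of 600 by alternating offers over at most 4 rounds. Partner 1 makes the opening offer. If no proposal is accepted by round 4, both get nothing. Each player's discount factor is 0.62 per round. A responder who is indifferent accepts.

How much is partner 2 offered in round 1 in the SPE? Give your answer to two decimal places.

284.36

Round 4 (partner 2 proposes): partner 1 will accept anything ≥ 0, so partner 2 offers 0 and keeps 600.
Round 3 (partner 1 proposes): partner 2 can get 600 next round, worth 0.62 × 600 = 372 now, so partner 1 offers 372, keeping 228.
Round 2 (partner 2 proposes): partner 1 can get 228 next round, worth 0.62 × 228 = 141.36 now; partner 2 offers that and keeps 458.64.
Round 1 (partner 1 proposes): partner 2 can get 458.64 next round, worth 0.62 × 458.64 = 284.3568 now. Partner 1 offers 284.3568 and keeps 600 − 284.3568 = 315.6432.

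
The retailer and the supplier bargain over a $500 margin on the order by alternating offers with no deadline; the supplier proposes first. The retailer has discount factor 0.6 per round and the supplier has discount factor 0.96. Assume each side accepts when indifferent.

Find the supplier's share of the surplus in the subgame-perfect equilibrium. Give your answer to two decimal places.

In a stationary SPE each proposer offers the other exactly their discounted continuation value.
If the supplier keeps x when proposing and the retailer keeps y when proposing, then x = 500 − 0.6y and y = 500 − 0.96x.
Solving: x = 500(1 − 0.6) / (1 − 0.96·0.6) = 200 / 0.424 ≈ 471.6981.
The retailer gets 500 − 471.6981 ≈ 28.3019.

471.70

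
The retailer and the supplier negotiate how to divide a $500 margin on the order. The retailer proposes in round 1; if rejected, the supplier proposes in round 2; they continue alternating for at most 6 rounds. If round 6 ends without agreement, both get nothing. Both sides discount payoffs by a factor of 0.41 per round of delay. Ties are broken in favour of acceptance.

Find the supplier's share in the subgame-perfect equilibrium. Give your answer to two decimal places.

147.07

Solve by backward induction from round 6.
Round 6 (the supplier proposes): rejection yields 0 for the retailer; the supplier offers 0 and keeps 500.
Round 5 (the retailer proposes): the supplier can get 500 next round, worth 0.41 × 500 = 205 now; the retailer offers that and keeps 295.
Round 4 (the supplier proposes): the retailer can get 295 next round, worth 0.41 × 295 = 120.95 now, so the supplier offers 120.95, keeping 379.05.
Round 3 (the retailer proposes): the supplier can get 379.05 next round, worth 0.41 × 379.05 = 155.4105 now. The retailer offers 155.4105 and keeps 500 − 155.4105 = 344.5895.
Round 2 (the supplier proposes): the retailer can get 344.5895 next round, worth 0.41 × 344.5895 = 141.281695 now; the supplier offers that and keeps 358.718305.
Round 1 (the retailer proposes): the supplier can get 358.718305 next round, worth 0.41 × 358.718305 = 147.07450505 now, so the retailer offers 147.07450505, keeping 352.92549495.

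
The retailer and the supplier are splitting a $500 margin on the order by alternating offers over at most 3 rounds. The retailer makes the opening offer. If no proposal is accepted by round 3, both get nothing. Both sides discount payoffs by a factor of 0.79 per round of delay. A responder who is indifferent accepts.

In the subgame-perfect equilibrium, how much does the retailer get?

417.05

Round 3 (the retailer proposes): the supplier will accept anything ≥ 0, so the retailer offers 0 and keeps 500.
Round 2 (the supplier proposes): the retailer can get 500 next round, worth 0.79 × 500 = 395 now, so the supplier offers 395, keeping 105.
Round 1 (the retailer proposes): the supplier can get 105 next round, worth 0.79 × 105 = 82.95 now, so the retailer offers 82.95, keeping 417.05.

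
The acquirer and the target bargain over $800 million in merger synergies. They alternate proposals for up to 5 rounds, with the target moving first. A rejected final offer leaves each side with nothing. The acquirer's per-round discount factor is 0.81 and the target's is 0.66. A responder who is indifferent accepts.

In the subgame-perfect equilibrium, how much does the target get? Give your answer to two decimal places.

461.90

Round 5 (the target proposes): the acquirer will accept anything ≥ 0, so the target offers 0 and keeps 800.
Round 4 (the acquirer proposes): the target can get 800 next round, worth 0.66 × 800 = 528 now; the acquirer offers that and keeps 272.
Round 3 (the target proposes): the acquirer can get 272 next round, worth 0.81 × 272 = 220.32 now, so the target offers 220.32, keeping 579.68.
Round 2 (the acquirer proposes): the target can get 579.68 next round, worth 0.66 × 579.68 = 382.5888 now. The acquirer offers 382.5888 and keeps 800 − 382.5888 = 417.4112.
Round 1 (the target proposes): the acquirer can get 417.4112 next round, worth 0.81 × 417.4112 = 338.103072 now, so the target offers 338.103072, keeping 461.896928.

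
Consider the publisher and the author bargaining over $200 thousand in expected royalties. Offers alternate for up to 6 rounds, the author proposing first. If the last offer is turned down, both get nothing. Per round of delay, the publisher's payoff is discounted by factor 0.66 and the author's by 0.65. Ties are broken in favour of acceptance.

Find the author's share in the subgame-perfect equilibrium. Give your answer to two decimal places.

Round 6 (the publisher proposes): the author will accept anything ≥ 0, so the publisher offers 0 and keeps 200.
Round 5 (the author proposes): the publisher can get 200 next round, worth 0.66 × 200 = 132 now; the author offers that and keeps 68.
Round 4 (the publisher proposes): the author can get 68 next round, worth 0.65 × 68 = 44.2 now. The publisher offers 44.2 and keeps 200 − 44.2 = 155.8.
Round 3 (the author proposes): the publisher can get 155.8 next round, worth 0.66 × 155.8 = 102.828 now; the author offers that and keeps 97.172.
Round 2 (the publisher proposes): the author can get 97.172 next round, worth 0.65 × 97.172 = 63.1618 now. The publisher offers 63.1618 and keeps 200 − 63.1618 = 136.8382.
Round 1 (the author proposes): the publisher can get 136.8382 next round, worth 0.66 × 136.8382 = 90.313212 now, so the author offers 90.313212, keeping 109.686788.

109.69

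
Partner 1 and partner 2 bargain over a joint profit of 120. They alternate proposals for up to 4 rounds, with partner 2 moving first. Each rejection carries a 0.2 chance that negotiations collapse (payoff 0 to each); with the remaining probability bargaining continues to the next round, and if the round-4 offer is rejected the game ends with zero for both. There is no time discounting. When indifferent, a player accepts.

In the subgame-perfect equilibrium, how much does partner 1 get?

Round 4 (partner 1 proposes): rejection yields 0 for partner 2; partner 1 offers 0 and keeps 120.
Round 3 (partner 2 proposes): rejecting gives partner 1 an expected 0.8 × 120 = 96, so partner 2 offers 96, keeping 24.
Round 2 (partner 1 proposes): rejecting gives partner 2 an expected 0.8 × 24 = 19.2. Partner 1 offers 19.2 and keeps 120 − 19.2 = 100.8.
Round 1 (partner 2 proposes): rejecting gives partner 1 an expected 0.8 × 100.8 = 80.64. Partner 2 offers 80.64 and keeps 120 − 80.64 = 39.36.

80.64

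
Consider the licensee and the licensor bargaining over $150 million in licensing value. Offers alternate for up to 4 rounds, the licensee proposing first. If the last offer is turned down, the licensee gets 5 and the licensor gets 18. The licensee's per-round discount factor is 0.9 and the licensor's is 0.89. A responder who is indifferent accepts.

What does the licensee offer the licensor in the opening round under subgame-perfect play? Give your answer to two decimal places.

Round 4 (the licensor proposes): the licensee gets 5 if talks fail, so the licensor offers 5 and keeps 145.
Round 3 (the licensee proposes): the licensor can get 145 next round, worth 0.89 × 145 = 129.05 now, so the licensee offers 129.05, keeping 20.95.
Round 2 (the licensor proposes): the licensee can get 20.95 next round, worth 0.9 × 20.95 = 18.855 now, so the licensor offers 18.855, keeping 131.145.
Round 1 (the licensee proposes): the licensor can get 131.145 next round, worth 0.89 × 131.145 = 116.71905 now. The licensee offers 116.71905 and keeps 150 − 116.71905 = 33.28095.

116.72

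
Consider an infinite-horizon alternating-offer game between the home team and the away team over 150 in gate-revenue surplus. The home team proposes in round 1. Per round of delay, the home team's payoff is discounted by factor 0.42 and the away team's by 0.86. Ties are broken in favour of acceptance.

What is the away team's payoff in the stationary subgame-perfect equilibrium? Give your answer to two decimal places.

117.13

Let x be the home team's share when the home team proposes and y be the away team's share when the away team proposes.
The away team accepts iff offered ≥ 0.86·y, so x = 150 − 0.86y. Symmetrically y = 150 − 0.42x.
Substituting: x = 150 − 0.86(150 − 0.42x), giving x(1 − 0.42·0.86) = 150(1 − 0.86).
So x = 150 × 0.14 / 0.6388 ≈ 32.8741, and the away team receives 150 − x ≈ 117.1259.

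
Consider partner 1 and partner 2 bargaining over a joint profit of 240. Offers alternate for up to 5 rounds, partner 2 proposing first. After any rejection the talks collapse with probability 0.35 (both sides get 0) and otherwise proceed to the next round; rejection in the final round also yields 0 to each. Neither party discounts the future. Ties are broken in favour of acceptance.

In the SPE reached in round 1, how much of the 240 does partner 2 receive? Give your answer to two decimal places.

By backward induction:
Round 5 (partner 2 proposes): partner 1 will accept anything ≥ 0, so partner 2 offers 0 and keeps 240.
Round 4 (partner 1 proposes): rejecting gives partner 2 an expected 0.65 × 240 = 156. Partner 1 offers 156 and keeps 240 − 156 = 84.
Round 3 (partner 2 proposes): rejecting gives partner 1 an expected 0.65 × 84 = 54.6. Partner 2 offers 54.6 and keeps 240 − 54.6 = 185.4.
Round 2 (partner 1 proposes): rejecting gives partner 2 an expected 0.65 × 185.4 = 120.51, so partner 1 offers 120.51, keeping 119.49.
Round 1 (partner 2 proposes): rejecting gives partner 1 an expected 0.65 × 119.49 = 77.6685. Partner 2 offers 77.6685 and keeps 240 − 77.6685 = 162.3315.

162.33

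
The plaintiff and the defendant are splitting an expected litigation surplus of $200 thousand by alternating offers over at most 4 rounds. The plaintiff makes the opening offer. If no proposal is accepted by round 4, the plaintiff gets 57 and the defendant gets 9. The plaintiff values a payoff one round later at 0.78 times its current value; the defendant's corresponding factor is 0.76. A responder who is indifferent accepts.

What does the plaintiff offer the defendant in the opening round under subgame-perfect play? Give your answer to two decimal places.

97.87

Round 4 (the defendant proposes): the plaintiff gets 57 if talks fail, so the defendant offers 57 and keeps 143.
Round 3 (the plaintiff proposes): the defendant can get 143 next round, worth 0.76 × 143 = 108.68 now. The plaintiff offers 108.68 and keeps 200 − 108.68 = 91.32.
Round 2 (the defendant proposes): the plaintiff can get 91.32 next round, worth 0.78 × 91.32 = 71.2296 now, so the defendant offers 71.2296, keeping 128.7704.
Round 1 (the plaintiff proposes): the defendant can get 128.7704 next round, worth 0.76 × 128.7704 = 97.865504 now, so the plaintiff offers 97.865504, keeping 102.134496.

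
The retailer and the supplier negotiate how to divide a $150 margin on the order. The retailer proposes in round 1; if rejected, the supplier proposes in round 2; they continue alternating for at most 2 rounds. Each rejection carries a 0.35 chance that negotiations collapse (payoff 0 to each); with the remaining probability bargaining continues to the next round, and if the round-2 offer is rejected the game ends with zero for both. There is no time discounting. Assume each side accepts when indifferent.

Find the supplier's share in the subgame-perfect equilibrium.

Round 2 (the supplier proposes): rejection yields 0 for the retailer; the supplier offers 0 and keeps 150.
Round 1 (the retailer proposes): rejecting gives the supplier an expected 0.65 × 150 = 97.5; the retailer offers that and keeps 52.5.

97.5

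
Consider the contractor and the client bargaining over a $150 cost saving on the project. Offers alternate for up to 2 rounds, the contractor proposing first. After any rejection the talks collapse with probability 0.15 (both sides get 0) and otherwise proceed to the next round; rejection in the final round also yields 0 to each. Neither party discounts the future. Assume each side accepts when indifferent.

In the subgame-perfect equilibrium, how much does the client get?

Round 2 (the client proposes): the contractor will accept anything ≥ 0, so the client offers 0 and keeps 150.
Round 1 (the contractor proposes): rejecting gives the client an expected 0.85 × 150 = 127.5. The contractor offers 127.5 and keeps 150 − 127.5 = 22.5.

127.5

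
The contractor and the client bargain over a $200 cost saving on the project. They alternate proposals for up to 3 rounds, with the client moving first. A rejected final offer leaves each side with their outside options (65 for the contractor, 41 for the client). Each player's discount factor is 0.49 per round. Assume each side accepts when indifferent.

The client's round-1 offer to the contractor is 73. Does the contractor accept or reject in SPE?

Round 3 (the client proposes): the contractor gets 65 if talks fail, so the client offers 65 and keeps 135.
Round 2 (the contractor proposes): the client can get 135 next round, worth 0.49 × 135 = 66.15 now, so the contractor offers 66.15, keeping 133.85.
So by rejecting in round 1, the contractor gets 133.85 next round, worth 0.49 × 133.85 = 65.5865 now.
Offer 73 ≥ 65.5865, so the contractor accepts.

Accept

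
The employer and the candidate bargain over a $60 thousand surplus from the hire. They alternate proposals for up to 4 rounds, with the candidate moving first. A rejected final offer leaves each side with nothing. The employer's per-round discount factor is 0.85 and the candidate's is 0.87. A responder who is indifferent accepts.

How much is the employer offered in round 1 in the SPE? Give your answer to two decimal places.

Round 4 (the employer proposes): rejection yields 0 for the candidate; the employer offers 0 and keeps 60.
Round 3 (the candidate proposes): the employer can get 60 next round, worth 0.85 × 60 = 51 now; the candidate offers that and keeps 9.
Round 2 (the employer proposes): the candidate can get 9 next round, worth 0.87 × 9 = 7.83 now, so the employer offers 7.83, keeping 52.17.
Round 1 (the candidate proposes): the employer can get 52.17 next round, worth 0.85 × 52.17 = 44.3445 now; the candidate offers that and keeps 15.6555.

44.34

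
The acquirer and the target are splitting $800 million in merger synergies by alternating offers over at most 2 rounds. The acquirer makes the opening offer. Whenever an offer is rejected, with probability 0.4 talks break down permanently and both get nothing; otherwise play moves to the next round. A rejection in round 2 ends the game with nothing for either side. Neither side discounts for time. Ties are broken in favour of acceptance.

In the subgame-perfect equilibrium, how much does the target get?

480

By backward induction:
Round 2 (the target proposes): the acquirer will accept anything ≥ 0, so the target offers 0 and keeps 800.
Round 1 (the acquirer proposes): rejecting gives the target an expected 0.6 × 800 = 480. The acquirer offers 480 and keeps 800 − 480 = 320.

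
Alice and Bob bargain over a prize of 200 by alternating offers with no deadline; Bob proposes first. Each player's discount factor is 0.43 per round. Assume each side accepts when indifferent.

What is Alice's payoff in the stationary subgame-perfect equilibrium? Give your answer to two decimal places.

60.14

Let x be Bob's share when Bob proposes and y be Alice's share when Alice proposes.
Alice accepts iff offered ≥ 0.43·y, so x = 200 − 0.43y. Symmetrically y = 200 − 0.43x.
Substituting: x = 200 − 0.43(200 − 0.43x), giving x(1 − 0.43·0.43) = 200(1 − 0.43).
So x = 200 × 0.57 / 0.8151 ≈ 139.8601, and Alice receives 200 − x ≈ 60.1399.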